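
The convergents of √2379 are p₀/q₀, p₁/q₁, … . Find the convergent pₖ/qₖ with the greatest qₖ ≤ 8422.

√2379 = [48; 1, 3, 2, 3, 1, 96, …] (period length 6).
Convergents:
  p_0/q_0 = 48/1
  p_1/q_1 = 49/1
  p_2/q_2 = 195/4
  p_3/q_3 = 439/9
  p_4/q_4 = 1512/31
  p_5/q_5 = 1951/40
  p_6/q_6 = 188808/3871
  p_7/q_7 = 190759/3911
  p_8/q_8 = 761085/15604
q_7 = 3911 ≤ 8422 < 15604 = q_8, so the answer is 190759/3911.

190759/3911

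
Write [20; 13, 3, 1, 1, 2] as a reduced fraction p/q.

Using pₖ = aₖpₖ₋₁ + pₖ₋₂ and qₖ = aₖqₖ₋₁ + qₖ₋₂:
  k=0: a=20, p=20, q=1
  k=1: a=13, p=261, q=13
  k=2: a=3, p=803, q=40
  k=3: a=1, p=1064, q=53
  k=4: a=1, p=1867, q=93
  k=5: a=2, p=4798, q=239

4798/239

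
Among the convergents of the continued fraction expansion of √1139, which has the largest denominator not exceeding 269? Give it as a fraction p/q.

√1139 = [33; 1, 2, 1, 66, …] (period length 4).
Convergents:
  p_0/q_0 = 33/1
  p_1/q_1 = 34/1
  p_2/q_2 = 101/3
  p_3/q_3 = 135/4
  p_4/q_4 = 9011/267
  p_5/q_5 = 9146/271
q_4 = 267 ≤ 269 < 271 = q_5, so the answer is 9011/267.

9011/267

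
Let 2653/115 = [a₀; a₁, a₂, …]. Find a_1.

14

2653 = 23·115 + 8   →  a_0 = 23
115 = 14·8 + 3   →  a_1 = 14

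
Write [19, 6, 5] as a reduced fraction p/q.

594/31

Using pₖ = aₖpₖ₋₁ + pₖ₋₂ and qₖ = aₖqₖ₋₁ + qₖ₋₂:
  k=0: a=19, p=19, q=1
  k=1: a=6, p=115, q=6
  k=2: a=5, p=594, q=31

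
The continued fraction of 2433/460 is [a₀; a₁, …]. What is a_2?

2433 = 5·460 + 133   →  a_0 = 5
460 = 3·133 + 61   →  a_1 = 3
133 = 2·61 + 11   →  a_2 = 2

2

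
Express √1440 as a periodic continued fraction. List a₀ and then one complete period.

a₀ = ⌊√1440⌋ = 37.
With m₀=0, d₀=1 and mₖ₊₁ = dₖaₖ − mₖ, dₖ₊₁ = (n − mₖ₊₁²)/dₖ, aₖ₊₁ = ⌊(a₀+mₖ₊₁)/dₖ₊₁⌋:
  k=1: m=37, d=71, a=1
  k=2: m=34, d=4, a=17
  k=3: m=34, d=71, a=1
  k=4: m=37, d=1, a=74
d=1 and a=2a₀=74 at k=4, so the next step gives (m, d) = (37, 71) again — its k=1 value — and the period has length 4.

[37; 1, 17, 1, 74]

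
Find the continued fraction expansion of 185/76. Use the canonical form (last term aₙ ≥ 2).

[2; 2, 3, 3, 3]

185 = 2×76 + 33
76 = 2×33 + 10
33 = 3×10 + 3
10 = 3×3 + 1
3 = 3×1 + 0  (stop)
So 185/76 = [2; 2, 3, 3, 3].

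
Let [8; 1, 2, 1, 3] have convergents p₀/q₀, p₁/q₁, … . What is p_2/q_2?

Using pₖ = aₖpₖ₋₁ + pₖ₋₂, qₖ = aₖqₖ₋₁ + qₖ₋₂ (with p₋₁=1, p₋₂=0, q₋₁=0, q₋₂=1):
  k=0: a=8, p=8, q=1
  k=1: a=1, p=9, q=1
  k=2: a=2, p=26, q=3

26/3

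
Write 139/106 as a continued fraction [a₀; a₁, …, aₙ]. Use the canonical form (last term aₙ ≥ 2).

[1; 3, 4, 1, 2, 2]

139 = 1·106 + 33
106 = 3·33 + 7
33 = 4·7 + 5
7 = 1·5 + 2
5 = 2·2 + 1
2 = 2·1 + 0  (stop)
So 139/106 = [1; 3, 4, 1, 2, 2].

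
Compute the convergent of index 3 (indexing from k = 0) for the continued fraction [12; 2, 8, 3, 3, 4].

Using pₖ = aₖpₖ₋₁ + pₖ₋₂, qₖ = aₖqₖ₋₁ + qₖ₋₂ (with p₋₁=1, p₋₂=0, q₋₁=0, q₋₂=1):
  k=0: a=12, p=12, q=1
  k=1: a=2, p=25, q=2
  k=2: a=8, p=212, q=17
  k=3: a=3, p=661, q=53

661/53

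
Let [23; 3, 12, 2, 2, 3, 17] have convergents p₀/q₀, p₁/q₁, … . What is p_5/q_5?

15161/650

Using pₖ = aₖpₖ₋₁ + pₖ₋₂, qₖ = aₖqₖ₋₁ + qₖ₋₂ (with p₋₁=1, p₋₂=0, q₋₁=0, q₋₂=1):
  k=0: a=23, p=23, q=1
  k=1: a=3, p=70, q=3
  k=2: a=12, p=863, q=37
  k=3: a=2, p=1796, q=77
  k=4: a=2, p=4455, q=191
  k=5: a=3, p=15161, q=650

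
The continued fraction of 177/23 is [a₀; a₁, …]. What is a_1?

177 = 7·23 + 16   →  a_0 = 7
23 = 1·16 + 7   →  a_1 = 1

1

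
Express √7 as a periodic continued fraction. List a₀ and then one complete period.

[2; 1, 1, 1, 4]

a₀ = ⌊√7⌋ = 2.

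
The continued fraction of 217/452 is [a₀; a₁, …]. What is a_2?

12

217 = 0·452 + 217   →  a_0 = 0
452 = 2·217 + 18   →  a_1 = 2
217 = 12·18 + 1   →  a_2 = 12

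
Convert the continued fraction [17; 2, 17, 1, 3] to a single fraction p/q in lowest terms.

Fold from the inside: start with 3/1.
  1 + 1/3 = 4/3
  17 + 3/4 = 71/4
  2 + 4/71 = 146/71
  17 + 71/146 = 2553/146

2553/146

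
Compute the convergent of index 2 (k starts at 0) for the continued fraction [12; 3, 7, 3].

271/22

Using pₖ = aₖpₖ₋₁ + pₖ₋₂, qₖ = aₖqₖ₋₁ + qₖ₋₂ (with p₋₁=1, p₋₂=0, q₋₁=0, q₋₂=1):
  k=0: a=12, p=12, q=1
  k=1: a=3, p=37, q=3
  k=2: a=7, p=271, q=22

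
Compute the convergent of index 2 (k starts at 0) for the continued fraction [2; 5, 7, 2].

79/36

Using pₖ = aₖpₖ₋₁ + pₖ₋₂, qₖ = aₖqₖ₋₁ + qₖ₋₂ (with p₋₁=1, p₋₂=0, q₋₁=0, q₋₂=1):
  k=0: a=2, p=2, q=1
  k=1: a=5, p=11, q=5
  k=2: a=7, p=79, q=36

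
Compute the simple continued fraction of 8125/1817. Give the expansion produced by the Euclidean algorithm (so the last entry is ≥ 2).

[4; 2, 8, 3, 8, 4]

8125 = 4*1817 + 857
1817 = 2*857 + 103
857 = 8*103 + 33
103 = 3*33 + 4
33 = 8*4 + 1
4 = 4*1 + 0  (stop)
So 8125/1817 = [4; 2, 8, 3, 8, 4].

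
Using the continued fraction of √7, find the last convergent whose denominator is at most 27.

√7 = [2; 1, 1, 1, 4, …] (period length 4).
Convergents:
  p_0/q_0 = 2/1
  p_1/q_1 = 3/1
  p_2/q_2 = 5/2
  p_3/q_3 = 8/3
  p_4/q_4 = 37/14
  p_5/q_5 = 45/17
  p_6/q_6 = 82/31
q_5 = 17 ≤ 27 < 31 = q_6, so the answer is 45/17.

45/17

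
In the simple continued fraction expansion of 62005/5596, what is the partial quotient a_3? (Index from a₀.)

6

62005 = 11·5596 + 449   →  a_0 = 11
5596 = 12·449 + 208   →  a_1 = 12
449 = 2·208 + 33   →  a_2 = 2
208 = 6·33 + 10   →  a_3 = 6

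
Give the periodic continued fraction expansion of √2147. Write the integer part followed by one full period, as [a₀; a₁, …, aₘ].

a₀ = ⌊√2147⌋ = 46.
With m₀=0, d₀=1 and mₖ₊₁ = dₖaₖ − mₖ, dₖ₊₁ = (n − mₖ₊₁²)/dₖ, aₖ₊₁ = ⌊(a₀+mₖ₊₁)/dₖ₊₁⌋:
  k=1: m=46, d=31, a=2
  k=2: m=16, d=61, a=1
  k=3: m=45, d=2, a=45
  k=4: m=45, d=61, a=1
  k=5: m=16, d=31, a=2
  k=6: m=46, d=1, a=92
d=1 and a=2a₀=92 at k=6, so the next step gives (m, d) = (46, 31) again — its k=1 value — and the period has length 6.

[46; 2, 1, 45, 1, 2, 92]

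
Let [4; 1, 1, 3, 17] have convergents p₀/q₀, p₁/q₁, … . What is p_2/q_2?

Using pₖ = aₖpₖ₋₁ + pₖ₋₂, qₖ = aₖqₖ₋₁ + qₖ₋₂ (with p₋₁=1, p₋₂=0, q₋₁=0, q₋₂=1):
  k=0: a=4, p=4, q=1
  k=1: a=1, p=5, q=1
  k=2: a=1, p=9, q=2

9/2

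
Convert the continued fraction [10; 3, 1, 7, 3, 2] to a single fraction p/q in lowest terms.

2308/225

Using pₖ = aₖpₖ₋₁ + pₖ₋₂ and qₖ = aₖqₖ₋₁ + qₖ₋₂:
  k=0: a=10, p=10, q=1
  k=1: a=3, p=31, q=3
  k=2: a=1, p=41, q=4
  k=3: a=7, p=318, q=31
  k=4: a=3, p=995, q=97
  k=5: a=2, p=2308, q=225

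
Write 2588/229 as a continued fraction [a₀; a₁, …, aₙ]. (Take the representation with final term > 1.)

[11; 3, 3, 7, 3]

2588 = 11*229 + 69
229 = 3*69 + 22
69 = 3*22 + 3
22 = 7*3 + 1
3 = 3*1 + 0  (stop)
So 2588/229 = [11; 3, 3, 7, 3].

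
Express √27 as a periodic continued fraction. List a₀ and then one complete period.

[5; 5, 10]

a₀ = ⌊√27⌋ = 5.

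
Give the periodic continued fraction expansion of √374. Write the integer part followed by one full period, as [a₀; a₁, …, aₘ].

[19; 2, 1, 18, 1, 2, 38]

a₀ = ⌊√374⌋ = 19.
With m₀=0, d₀=1 and mₖ₊₁ = dₖaₖ − mₖ, dₖ₊₁ = (n − mₖ₊₁²)/dₖ, aₖ₊₁ = ⌊(a₀+mₖ₊₁)/dₖ₊₁⌋:
  k=1: m=19, d=13, a=2
  k=2: m=7, d=25, a=1
  k=3: m=18, d=2, a=18
  k=4: m=18, d=25, a=1
  k=5: m=7, d=13, a=2
  k=6: m=19, d=1, a=38
d=1 and a=2a₀=38 at k=6, so the next step gives (m, d) = (19, 13) again — its k=1 value — and the period has length 6.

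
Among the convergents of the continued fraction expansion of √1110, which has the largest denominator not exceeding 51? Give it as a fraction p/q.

633/19

√1110 = [33; 3, 6, 3, 66, …] (period length 4).
Convergents:
  p_0/q_0 = 33/1
  p_1/q_1 = 100/3
  p_2/q_2 = 633/19
  p_3/q_3 = 1999/60
q_2 = 19 ≤ 51 < 60 = q_3, so the answer is 633/19.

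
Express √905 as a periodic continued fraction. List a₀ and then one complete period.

[30; 12, 60]

a₀ = ⌊√905⌋ = 30.
With m₀=0, d₀=1 and mₖ₊₁ = dₖaₖ − mₖ, dₖ₊₁ = (n − mₖ₊₁²)/dₖ, aₖ₊₁ = ⌊(a₀+mₖ₊₁)/dₖ₊₁⌋:
  k=1: m=30, d=5, a=12
  k=2: m=30, d=1, a=60
d=1 and a=2a₀=60 at k=2, so the next step gives (m, d) = (30, 5) again — its k=1 value — and the period has length 2.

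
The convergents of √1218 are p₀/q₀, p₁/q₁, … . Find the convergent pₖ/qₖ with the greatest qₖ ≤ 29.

349/10

√1218 = [34; 1, 8, 1, 68, …] (period length 4).
Convergents:
  p_0/q_0 = 34/1
  p_1/q_1 = 35/1
  p_2/q_2 = 314/9
  p_3/q_3 = 349/10
  p_4/q_4 = 24046/689
q_3 = 10 ≤ 29 < 689 = q_4, so the answer is 349/10.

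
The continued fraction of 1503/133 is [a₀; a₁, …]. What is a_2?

1503 = 11·133 + 40   →  a_0 = 11
133 = 3·40 + 13   →  a_1 = 3
40 = 3·13 + 1   →  a_2 = 3

3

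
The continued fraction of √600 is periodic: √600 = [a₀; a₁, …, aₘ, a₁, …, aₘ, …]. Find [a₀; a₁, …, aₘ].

a₀ = ⌊√600⌋ = 24.

[24; 2, 48]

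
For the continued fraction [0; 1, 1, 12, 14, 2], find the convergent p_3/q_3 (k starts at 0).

Using pₖ = aₖpₖ₋₁ + pₖ₋₂, qₖ = aₖqₖ₋₁ + qₖ₋₂ (with p₋₁=1, p₋₂=0, q₋₁=0, q₋₂=1):
  k=0: a=0, p=0, q=1
  k=1: a=1, p=1, q=1
  k=2: a=1, p=1, q=2
  k=3: a=12, p=13, q=25

13/25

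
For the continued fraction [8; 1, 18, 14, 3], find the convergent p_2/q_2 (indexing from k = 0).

170/19

Using pₖ = aₖpₖ₋₁ + pₖ₋₂, qₖ = aₖqₖ₋₁ + qₖ₋₂ (with p₋₁=1, p₋₂=0, q₋₁=0, q₋₂=1):
  k=0: a=8, p=8, q=1
  k=1: a=1, p=9, q=1
  k=2: a=18, p=170, q=19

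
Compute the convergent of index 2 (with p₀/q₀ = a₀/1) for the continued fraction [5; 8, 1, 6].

46/9

Using pₖ = aₖpₖ₋₁ + pₖ₋₂, qₖ = aₖqₖ₋₁ + qₖ₋₂ (with p₋₁=1, p₋₂=0, q₋₁=0, q₋₂=1):
  k=0: a=5, p=5, q=1
  k=1: a=8, p=41, q=8
  k=2: a=1, p=46, q=9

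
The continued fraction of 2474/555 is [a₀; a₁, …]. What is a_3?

2

2474 = 4·555 + 254   →  a_0 = 4
555 = 2·254 + 47   →  a_1 = 2
254 = 5·47 + 19   →  a_2 = 5
47 = 2·19 + 9   →  a_3 = 2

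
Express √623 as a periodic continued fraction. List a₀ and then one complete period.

a₀ = ⌊√623⌋ = 24.
With m₀=0, d₀=1 and mₖ₊₁ = dₖaₖ − mₖ, dₖ₊₁ = (n − mₖ₊₁²)/dₖ, aₖ₊₁ = ⌊(a₀+mₖ₊₁)/dₖ₊₁⌋:
  k=1: m=24, d=47, a=1
  k=2: m=23, d=2, a=23
  k=3: m=23, d=47, a=1
  k=4: m=24, d=1, a=48
d=1 and a=2a₀=48 at k=4, so the next step gives (m, d) = (24, 47) again — its k=1 value — and the period has length 4.

[24; 1, 23, 1, 48]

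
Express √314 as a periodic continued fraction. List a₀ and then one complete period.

[17; 1, 2, 1, 1, 2, 1, 34]

a₀ = ⌊√314⌋ = 17.
With m₀=0, d₀=1 and mₖ₊₁ = dₖaₖ − mₖ, dₖ₊₁ = (n − mₖ₊₁²)/dₖ, aₖ₊₁ = ⌊(a₀+mₖ₊₁)/dₖ₊₁⌋:
  k=1: m=17, d=25, a=1
  k=2: m=8, d=10, a=2
  k=3: m=12, d=17, a=1
  k=4: m=5, d=17, a=1
  k=5: m=12, d=10, a=2
  k=6: m=8, d=25, a=1
  k=7: m=17, d=1, a=34
d=1 and a=2a₀=34 at k=7, so the next step gives (m, d) = (17, 25) again — its k=1 value — and the period has length 7.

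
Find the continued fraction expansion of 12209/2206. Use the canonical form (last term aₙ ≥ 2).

[5; 1, 1, 6, 1, 3, 9, 4]

12209 = 5*2206 + 1179
2206 = 1*1179 + 1027
1179 = 1*1027 + 152
1027 = 6*152 + 115
152 = 1*115 + 37
115 = 3*37 + 4
37 = 9*4 + 1
4 = 4*1 + 0  (stop)
So 12209/2206 = [5; 1, 1, 6, 1, 3, 9, 4].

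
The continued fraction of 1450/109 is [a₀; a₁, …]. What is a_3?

3

1450 = 13·109 + 33   →  a_0 = 13
109 = 3·33 + 10   →  a_1 = 3
33 = 3·10 + 3   →  a_2 = 3
10 = 3·3 + 1   →  a_3 = 3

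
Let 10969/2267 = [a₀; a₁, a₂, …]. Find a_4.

6

10969 = 4·2267 + 1901   →  a_0 = 4
2267 = 1·1901 + 366   →  a_1 = 1
1901 = 5·366 + 71   →  a_2 = 5
366 = 5·71 + 11   →  a_3 = 5
71 = 6·11 + 5   →  a_4 = 6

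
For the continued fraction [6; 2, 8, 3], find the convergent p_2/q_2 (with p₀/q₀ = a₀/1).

110/17

Using pₖ = aₖpₖ₋₁ + pₖ₋₂, qₖ = aₖqₖ₋₁ + qₖ₋₂ (with p₋₁=1, p₋₂=0, q₋₁=0, q₋₂=1):
  k=0: a=6, p=6, q=1
  k=1: a=2, p=13, q=2
  k=2: a=8, p=110, q=17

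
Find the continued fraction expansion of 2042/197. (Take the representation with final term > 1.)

2042 = 10*197 + 72
197 = 2*72 + 53
72 = 1*53 + 19
53 = 2*19 + 15
19 = 1*15 + 4
15 = 3*4 + 3
4 = 1*3 + 1
3 = 3*1 + 0  (stop)
So 2042/197 = [10; 2, 1, 2, 1, 3, 1, 3].

[10; 2, 1, 2, 1, 3, 1, 3]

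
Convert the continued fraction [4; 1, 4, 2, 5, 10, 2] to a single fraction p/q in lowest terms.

Fold from the inside: start with 2/1.
  10 + 1/2 = 21/2
  5 + 2/21 = 107/21
  2 + 21/107 = 235/107
  4 + 107/235 = 1047/235
  1 + 235/1047 = 1282/1047
  4 + 1047/1282 = 6175/1282

6175/1282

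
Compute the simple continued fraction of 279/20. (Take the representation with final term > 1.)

[13; 1, 19]

279 = 13×20 + 19
20 = 1×19 + 1
19 = 19×1 + 0  (stop)
So 279/20 = [13; 1, 19].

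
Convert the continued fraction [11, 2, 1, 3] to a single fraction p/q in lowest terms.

Fold from the inside: start with 3/1.
  1 + 1/3 = 4/3
  2 + 3/4 = 11/4
  11 + 4/11 = 125/11

125/11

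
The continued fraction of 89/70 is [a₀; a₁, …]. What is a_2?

89 = 1·70 + 19   →  a_0 = 1
70 = 3·19 + 13   →  a_1 = 3
19 = 1·13 + 6   →  a_2 = 1

1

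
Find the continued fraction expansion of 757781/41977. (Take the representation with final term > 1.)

[18; 19, 8, 14, 3, 6]

757781 = 18×41977 + 2195
41977 = 19×2195 + 272
2195 = 8×272 + 19
272 = 14×19 + 6
19 = 3×6 + 1
6 = 6×1 + 0  (stop)
So 757781/41977 = [18; 19, 8, 14, 3, 6].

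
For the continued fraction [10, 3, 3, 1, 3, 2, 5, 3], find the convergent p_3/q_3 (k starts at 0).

134/13

Using pₖ = aₖpₖ₋₁ + pₖ₋₂, qₖ = aₖqₖ₋₁ + qₖ₋₂ (with p₋₁=1, p₋₂=0, q₋₁=0, q₋₂=1):
  k=0: a=10, p=10, q=1
  k=1: a=3, p=31, q=3
  k=2: a=3, p=103, q=10
  k=3: a=1, p=134, q=13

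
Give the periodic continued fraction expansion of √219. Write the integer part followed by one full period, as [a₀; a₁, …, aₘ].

a₀ = ⌊√219⌋ = 14.
With m₀=0, d₀=1 and mₖ₊₁ = dₖaₖ − mₖ, dₖ₊₁ = (n − mₖ₊₁²)/dₖ, aₖ₊₁ = ⌊(a₀+mₖ₊₁)/dₖ₊₁⌋:
  k=1: m=14, d=23, a=1
  k=2: m=9, d=6, a=3
  k=3: m=9, d=23, a=1
  k=4: m=14, d=1, a=28
d=1 and a=2a₀=28 at k=4, so the next step gives (m, d) = (14, 23) again — its k=1 value — and the period has length 4.

[14; 1, 3, 1, 28]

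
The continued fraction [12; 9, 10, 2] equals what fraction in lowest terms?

2313/191

Using pₖ = aₖpₖ₋₁ + pₖ₋₂ and qₖ = aₖqₖ₋₁ + qₖ₋₂:
  k=0: a=12, p=12, q=1
  k=1: a=9, p=109, q=9
  k=2: a=10, p=1102, q=91
  k=3: a=2, p=2313, q=191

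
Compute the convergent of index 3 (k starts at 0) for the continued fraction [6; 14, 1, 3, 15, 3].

Using pₖ = aₖpₖ₋₁ + pₖ₋₂, qₖ = aₖqₖ₋₁ + qₖ₋₂ (with p₋₁=1, p₋₂=0, q₋₁=0, q₋₂=1):
  k=0: a=6, p=6, q=1
  k=1: a=14, p=85, q=14
  k=2: a=1, p=91, q=15
  k=3: a=3, p=358, q=59

358/59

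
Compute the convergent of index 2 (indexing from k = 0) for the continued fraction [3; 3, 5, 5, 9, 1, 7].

Using pₖ = aₖpₖ₋₁ + pₖ₋₂, qₖ = aₖqₖ₋₁ + qₖ₋₂ (with p₋₁=1, p₋₂=0, q₋₁=0, q₋₂=1):
  k=0: a=3, p=3, q=1
  k=1: a=3, p=10, q=3
  k=2: a=5, p=53, q=16

53/16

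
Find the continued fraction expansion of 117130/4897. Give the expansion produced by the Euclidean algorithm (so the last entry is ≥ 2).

[23; 1, 11, 3, 3, 2, 5, 3]

117130 = 23*4897 + 4499
4897 = 1*4499 + 398
4499 = 11*398 + 121
398 = 3*121 + 35
121 = 3*35 + 16
35 = 2*16 + 3
16 = 5*3 + 1
3 = 3*1 + 0  (stop)
So 117130/4897 = [23; 1, 11, 3, 3, 2, 5, 3].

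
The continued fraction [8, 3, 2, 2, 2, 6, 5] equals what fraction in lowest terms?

11245/1356

Using pₖ = aₖpₖ₋₁ + pₖ₋₂ and qₖ = aₖqₖ₋₁ + qₖ₋₂:
  k=0: a=8, p=8, q=1
  k=1: a=3, p=25, q=3
  k=2: a=2, p=58, q=7
  k=3: a=2, p=141, q=17
  k=4: a=2, p=340, q=41
  k=5: a=6, p=2181, q=263
  k=6: a=5, p=11245, q=1356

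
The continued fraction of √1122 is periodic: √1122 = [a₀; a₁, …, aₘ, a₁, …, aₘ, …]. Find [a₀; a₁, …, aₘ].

a₀ = ⌊√1122⌋ = 33.

[33; 2, 66]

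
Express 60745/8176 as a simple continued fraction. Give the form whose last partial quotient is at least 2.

60745 = 7×8176 + 3513
8176 = 2×3513 + 1150
3513 = 3×1150 + 63
1150 = 18×63 + 16
63 = 3×16 + 15
16 = 1×15 + 1
15 = 15×1 + 0  (stop)
So 60745/8176 = [7; 2, 3, 18, 3, 1, 15].

[7; 2, 3, 18, 3, 1, 15]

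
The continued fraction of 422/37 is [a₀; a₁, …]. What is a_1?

2

422 = 11·37 + 15   →  a_0 = 11
37 = 2·15 + 7   →  a_1 = 2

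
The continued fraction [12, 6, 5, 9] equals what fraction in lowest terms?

Using pₖ = aₖpₖ₋₁ + pₖ₋₂ and qₖ = aₖqₖ₋₁ + qₖ₋₂:
  k=0: a=12, p=12, q=1
  k=1: a=6, p=73, q=6
  k=2: a=5, p=377, q=31
  k=3: a=9, p=3466, q=285

3466/285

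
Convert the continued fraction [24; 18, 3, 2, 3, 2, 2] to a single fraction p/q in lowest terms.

Using pₖ = aₖpₖ₋₁ + pₖ₋₂ and qₖ = aₖqₖ₋₁ + qₖ₋₂:
  k=0: a=24, p=24, q=1
  k=1: a=18, p=433, q=18
  k=2: a=3, p=1323, q=55
  k=3: a=2, p=3079, q=128
  k=4: a=3, p=10560, q=439
  k=5: a=2, p=24199, q=1006
  k=6: a=2, p=58958, q=2451

58958/2451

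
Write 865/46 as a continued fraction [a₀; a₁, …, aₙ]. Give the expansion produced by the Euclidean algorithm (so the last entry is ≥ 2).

[18; 1, 4, 9]

865 = 18·46 + 37
46 = 1·37 + 9
37 = 4·9 + 1
9 = 9·1 + 0  (stop)
So 865/46 = [18; 1, 4, 9].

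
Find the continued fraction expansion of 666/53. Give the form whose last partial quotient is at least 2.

666 = 12×53 + 30
53 = 1×30 + 23
30 = 1×23 + 7
23 = 3×7 + 2
7 = 3×2 + 1
2 = 2×1 + 0  (stop)
So 666/53 = [12; 1, 1, 3, 3, 2].

[12; 1, 1, 3, 3, 2]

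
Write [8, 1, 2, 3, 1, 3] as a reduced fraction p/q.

426/49

Fold from the inside: start with 3/1.
  1 + 1/3 = 4/3
  3 + 3/4 = 15/4
  2 + 4/15 = 34/15
  1 + 15/34 = 49/34
  8 + 34/49 = 426/49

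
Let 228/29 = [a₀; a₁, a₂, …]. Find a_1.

1

228 = 7·29 + 25   →  a_0 = 7
29 = 1·25 + 4   →  a_1 = 1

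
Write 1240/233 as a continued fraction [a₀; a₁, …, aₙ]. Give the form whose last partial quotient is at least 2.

[5; 3, 9, 2, 1, 2]

1240 = 5·233 + 75
233 = 3·75 + 8
75 = 9·8 + 3
8 = 2·3 + 2
3 = 1·2 + 1
2 = 2·1 + 0  (stop)
So 1240/233 = [5; 3, 9, 2, 1, 2].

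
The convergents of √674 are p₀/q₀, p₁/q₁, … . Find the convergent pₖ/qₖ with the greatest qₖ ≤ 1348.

34399/1325

√674 = [25; 1, 24, 1, 50, …] (period length 4).
Convergents:
  p_0/q_0 = 25/1
  p_1/q_1 = 26/1
  p_2/q_2 = 649/25
  p_3/q_3 = 675/26
  p_4/q_4 = 34399/1325
  p_5/q_5 = 35074/1351
q_4 = 1325 ≤ 1348 < 1351 = q_5, so the answer is 34399/1325.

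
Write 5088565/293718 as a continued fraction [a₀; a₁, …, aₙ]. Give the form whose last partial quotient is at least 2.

5088565 = 17*293718 + 95359
293718 = 3*95359 + 7641
95359 = 12*7641 + 3667
7641 = 2*3667 + 307
3667 = 11*307 + 290
307 = 1*290 + 17
290 = 17*17 + 1
17 = 17*1 + 0  (stop)
So 5088565/293718 = [17; 3, 12, 2, 11, 1, 17, 17].

[17; 3, 12, 2, 11, 1, 17, 17]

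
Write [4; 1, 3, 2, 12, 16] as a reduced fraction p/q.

Using pₖ = aₖpₖ₋₁ + pₖ₋₂ and qₖ = aₖqₖ₋₁ + qₖ₋₂:
  k=0: a=4, p=4, q=1
  k=1: a=1, p=5, q=1
  k=2: a=3, p=19, q=4
  k=3: a=2, p=43, q=9
  k=4: a=12, p=535, q=112
  k=5: a=16, p=8603, q=1801

8603/1801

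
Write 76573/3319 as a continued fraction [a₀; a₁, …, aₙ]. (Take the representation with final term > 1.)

[23; 14, 15, 1, 2, 1, 3]

76573 = 23·3319 + 236
3319 = 14·236 + 15
236 = 15·15 + 11
15 = 1·11 + 4
11 = 2·4 + 3
4 = 1·3 + 1
3 = 3·1 + 0  (stop)
So 76573/3319 = [23; 14, 15, 1, 2, 1, 3].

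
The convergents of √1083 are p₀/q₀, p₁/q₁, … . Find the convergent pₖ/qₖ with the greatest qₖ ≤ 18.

362/11

√1083 = [32; 1, 9, 1, 64, …] (period length 4).
Convergents:
  p_0/q_0 = 32/1
  p_1/q_1 = 33/1
  p_2/q_2 = 329/10
  p_3/q_3 = 362/11
  p_4/q_4 = 23497/714
q_3 = 11 ≤ 18 < 714 = q_4, so the answer is 362/11.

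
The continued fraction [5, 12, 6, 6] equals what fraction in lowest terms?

2287/450

Using pₖ = aₖpₖ₋₁ + pₖ₋₂ and qₖ = aₖqₖ₋₁ + qₖ₋₂:
  k=0: a=5, p=5, q=1
  k=1: a=12, p=61, q=12
  k=2: a=6, p=371, q=73
  k=3: a=6, p=2287, q=450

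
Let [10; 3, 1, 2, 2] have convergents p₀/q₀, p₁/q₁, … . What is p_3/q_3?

113/11

Using pₖ = aₖpₖ₋₁ + pₖ₋₂, qₖ = aₖqₖ₋₁ + qₖ₋₂ (with p₋₁=1, p₋₂=0, q₋₁=0, q₋₂=1):
  k=0: a=10, p=10, q=1
  k=1: a=3, p=31, q=3
  k=2: a=1, p=41, q=4
  k=3: a=2, p=113, q=11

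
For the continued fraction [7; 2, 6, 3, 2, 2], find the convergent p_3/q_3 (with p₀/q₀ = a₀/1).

306/41

Using pₖ = aₖpₖ₋₁ + pₖ₋₂, qₖ = aₖqₖ₋₁ + qₖ₋₂ (with p₋₁=1, p₋₂=0, q₋₁=0, q₋₂=1):
  k=0: a=7, p=7, q=1
  k=1: a=2, p=15, q=2
  k=2: a=6, p=97, q=13
  k=3: a=3, p=306, q=41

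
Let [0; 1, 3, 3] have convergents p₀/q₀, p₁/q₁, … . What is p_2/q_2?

3/4

Using pₖ = aₖpₖ₋₁ + pₖ₋₂, qₖ = aₖqₖ₋₁ + qₖ₋₂ (with p₋₁=1, p₋₂=0, q₋₁=0, q₋₂=1):
  k=0: a=0, p=0, q=1
  k=1: a=1, p=1, q=1
  k=2: a=3, p=3, q=4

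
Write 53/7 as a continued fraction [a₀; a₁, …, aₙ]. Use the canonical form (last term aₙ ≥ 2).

[7; 1, 1, 3]

53 = 7·7 + 4
7 = 1·4 + 3
4 = 1·3 + 1
3 = 3·1 + 0  (stop)
So 53/7 = [7; 1, 1, 3].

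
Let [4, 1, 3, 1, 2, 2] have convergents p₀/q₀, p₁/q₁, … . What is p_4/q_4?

67/14

Using pₖ = aₖpₖ₋₁ + pₖ₋₂, qₖ = aₖqₖ₋₁ + qₖ₋₂ (with p₋₁=1, p₋₂=0, q₋₁=0, q₋₂=1):
  k=0: a=4, p=4, q=1
  k=1: a=1, p=5, q=1
  k=2: a=3, p=19, q=4
  k=3: a=1, p=24, q=5
  k=4: a=2, p=67, q=14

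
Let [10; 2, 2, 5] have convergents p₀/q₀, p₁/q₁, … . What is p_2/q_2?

Using pₖ = aₖpₖ₋₁ + pₖ₋₂, qₖ = aₖqₖ₋₁ + qₖ₋₂ (with p₋₁=1, p₋₂=0, q₋₁=0, q₋₂=1):
  k=0: a=10, p=10, q=1
  k=1: a=2, p=21, q=2
  k=2: a=2, p=52, q=5

52/5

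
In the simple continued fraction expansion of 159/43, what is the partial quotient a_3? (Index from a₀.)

3

159 = 3·43 + 30   →  a_0 = 3
43 = 1·30 + 13   →  a_1 = 1
30 = 2·13 + 4   →  a_2 = 2
13 = 3·4 + 1   →  a_3 = 3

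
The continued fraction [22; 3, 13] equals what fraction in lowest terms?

893/40

Fold from the inside: start with 13/1.
  3 + 1/13 = 40/13
  22 + 13/40 = 893/40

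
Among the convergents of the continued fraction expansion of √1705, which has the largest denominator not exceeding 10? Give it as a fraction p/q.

289/7

√1705 = [41; 3, 2, 3, 82, …] (period length 4).
Convergents:
  p_0/q_0 = 41/1
  p_1/q_1 = 124/3
  p_2/q_2 = 289/7
  p_3/q_3 = 991/24
q_2 = 7 ≤ 10 < 24 = q_3, so the answer is 289/7.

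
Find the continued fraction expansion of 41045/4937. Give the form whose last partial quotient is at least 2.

[8; 3, 5, 2, 1, 13, 7]

41045 = 8*4937 + 1549
4937 = 3*1549 + 290
1549 = 5*290 + 99
290 = 2*99 + 92
99 = 1*92 + 7
92 = 13*7 + 1
7 = 7*1 + 0  (stop)
So 41045/4937 = [8; 3, 5, 2, 1, 13, 7].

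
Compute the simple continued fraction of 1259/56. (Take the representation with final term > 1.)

1259 = 22·56 + 27
56 = 2·27 + 2
27 = 13·2 + 1
2 = 2·1 + 0  (stop)
So 1259/56 = [22; 2, 13, 2].

[22; 2, 13, 2]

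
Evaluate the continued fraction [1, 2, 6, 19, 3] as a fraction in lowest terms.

1111/760

Fold from the inside: start with 3/1.
  19 + 1/3 = 58/3
  6 + 3/58 = 351/58
  2 + 58/351 = 760/351
  1 + 351/760 = 1111/760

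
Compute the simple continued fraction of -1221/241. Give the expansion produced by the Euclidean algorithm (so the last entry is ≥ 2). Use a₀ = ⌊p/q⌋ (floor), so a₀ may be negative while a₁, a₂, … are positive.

[-6; 1, 14, 16]

-1221 = -6×241 + 225
241 = 1×225 + 16
225 = 14×16 + 1
16 = 16×1 + 0  (stop)
So -1221/241 = [-6; 1, 14, 16].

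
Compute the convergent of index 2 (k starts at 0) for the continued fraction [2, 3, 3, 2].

23/10

Using pₖ = aₖpₖ₋₁ + pₖ₋₂, qₖ = aₖqₖ₋₁ + qₖ₋₂ (with p₋₁=1, p₋₂=0, q₋₁=0, q₋₂=1):
  k=0: a=2, p=2, q=1
  k=1: a=3, p=7, q=3
  k=2: a=3, p=23, q=10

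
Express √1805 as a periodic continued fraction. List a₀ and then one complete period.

[42; 2, 16, 2, 84]

a₀ = ⌊√1805⌋ = 42.
With m₀=0, d₀=1 and mₖ₊₁ = dₖaₖ − mₖ, dₖ₊₁ = (n − mₖ₊₁²)/dₖ, aₖ₊₁ = ⌊(a₀+mₖ₊₁)/dₖ₊₁⌋:
  k=1: m=42, d=41, a=2
  k=2: m=40, d=5, a=16
  k=3: m=40, d=41, a=2
  k=4: m=42, d=1, a=84
d=1 and a=2a₀=84 at k=4, so the next step gives (m, d) = (42, 41) again — its k=1 value — and the period has length 4.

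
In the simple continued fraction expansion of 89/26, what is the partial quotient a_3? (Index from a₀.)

1

89 = 3·26 + 11   →  a_0 = 3
26 = 2·11 + 4   →  a_1 = 2
11 = 2·4 + 3   →  a_2 = 2
4 = 1·3 + 1   →  a_3 = 1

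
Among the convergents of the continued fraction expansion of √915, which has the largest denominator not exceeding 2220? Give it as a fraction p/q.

29281/968

√915 = [30; 4, 60, …] (period length 2).
Convergents:
  p_0/q_0 = 30/1
  p_1/q_1 = 121/4
  p_2/q_2 = 7290/241
  p_3/q_3 = 29281/968
  p_4/q_4 = 1764150/58321
q_3 = 968 ≤ 2220 < 58321 = q_4, so the answer is 29281/968.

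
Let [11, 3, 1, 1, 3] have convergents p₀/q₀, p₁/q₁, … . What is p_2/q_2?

45/4

Using pₖ = aₖpₖ₋₁ + pₖ₋₂, qₖ = aₖqₖ₋₁ + qₖ₋₂ (with p₋₁=1, p₋₂=0, q₋₁=0, q₋₂=1):
  k=0: a=11, p=11, q=1
  k=1: a=3, p=34, q=3
  k=2: a=1, p=45, q=4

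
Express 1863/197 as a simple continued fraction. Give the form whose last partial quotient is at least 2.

[9; 2, 5, 3, 2, 2]

1863 = 9×197 + 90
197 = 2×90 + 17
90 = 5×17 + 5
17 = 3×5 + 2
5 = 2×2 + 1
2 = 2×1 + 0  (stop)
So 1863/197 = [9; 2, 5, 3, 2, 2].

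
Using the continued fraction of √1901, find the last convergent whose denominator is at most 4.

131/3

√1901 = [43; 1, 1, 1, 1, 86, …] (period length 5).
Convergents:
  p_0/q_0 = 43/1
  p_1/q_1 = 44/1
  p_2/q_2 = 87/2
  p_3/q_3 = 131/3
  p_4/q_4 = 218/5
q_3 = 3 ≤ 4 < 5 = q_4, so the answer is 131/3.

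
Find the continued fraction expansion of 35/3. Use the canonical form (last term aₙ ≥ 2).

35 = 11·3 + 2
3 = 1·2 + 1
2 = 2·1 + 0  (stop)
So 35/3 = [11; 1, 2].

[11; 1, 2]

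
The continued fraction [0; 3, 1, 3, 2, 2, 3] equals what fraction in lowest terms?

Using pₖ = aₖpₖ₋₁ + pₖ₋₂ and qₖ = aₖqₖ₋₁ + qₖ₋₂:
  k=0: a=0, p=0, q=1
  k=1: a=3, p=1, q=3
  k=2: a=1, p=1, q=4
  k=3: a=3, p=4, q=15
  k=4: a=2, p=9, q=34
  k=5: a=2, p=22, q=83
  k=6: a=3, p=75, q=283

75/283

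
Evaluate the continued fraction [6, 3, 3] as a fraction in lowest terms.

63/10

Using pₖ = aₖpₖ₋₁ + pₖ₋₂ and qₖ = aₖqₖ₋₁ + qₖ₋₂:
  k=0: a=6, p=6, q=1
  k=1: a=3, p=19, q=3
  k=2: a=3, p=63, q=10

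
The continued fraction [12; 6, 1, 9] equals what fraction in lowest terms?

838/69

Fold from the inside: start with 9/1.
  1 + 1/9 = 10/9
  6 + 9/10 = 69/10
  12 + 10/69 = 838/69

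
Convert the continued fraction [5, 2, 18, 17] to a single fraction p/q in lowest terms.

3462/631

Using pₖ = aₖpₖ₋₁ + pₖ₋₂ and qₖ = aₖqₖ₋₁ + qₖ₋₂:
  k=0: a=5, p=5, q=1
  k=1: a=2, p=11, q=2
  k=2: a=18, p=203, q=37
  k=3: a=17, p=3462, q=631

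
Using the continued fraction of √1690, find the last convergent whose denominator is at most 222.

3001/73

√1690 = [41; 9, 8, 9, 82, …] (period length 4).
Convergents:
  p_0/q_0 = 41/1
  p_1/q_1 = 370/9
  p_2/q_2 = 3001/73
  p_3/q_3 = 27379/666
q_2 = 73 ≤ 222 < 666 = q_3, so the answer is 3001/73.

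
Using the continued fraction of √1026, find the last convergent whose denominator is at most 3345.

65632/2049

√1026 = [32; 32, 64, …] (period length 2).
Convergents:
  p_0/q_0 = 32/1
  p_1/q_1 = 1025/32
  p_2/q_2 = 65632/2049
  p_3/q_3 = 2101249/65600
q_2 = 2049 ≤ 3345 < 65600 = q_3, so the answer is 65632/2049.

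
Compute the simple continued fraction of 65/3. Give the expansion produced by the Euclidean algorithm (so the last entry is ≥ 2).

65 = 21·3 + 2
3 = 1·2 + 1
2 = 2·1 + 0  (stop)
So 65/3 = [21; 1, 2].

[21; 1, 2]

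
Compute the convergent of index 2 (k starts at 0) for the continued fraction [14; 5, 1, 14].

85/6

Using pₖ = aₖpₖ₋₁ + pₖ₋₂, qₖ = aₖqₖ₋₁ + qₖ₋₂ (with p₋₁=1, p₋₂=0, q₋₁=0, q₋₂=1):
  k=0: a=14, p=14, q=1
  k=1: a=5, p=71, q=5
  k=2: a=1, p=85, q=6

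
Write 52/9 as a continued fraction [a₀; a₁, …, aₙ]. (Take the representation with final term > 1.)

52 = 5×9 + 7
9 = 1×7 + 2
7 = 3×2 + 1
2 = 2×1 + 0  (stop)
So 52/9 = [5; 1, 3, 2].

[5; 1, 3, 2]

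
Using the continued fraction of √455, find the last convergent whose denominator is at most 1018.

8191/384

√455 = [21; 3, 42, …] (period length 2).
Convergents:
  p_0/q_0 = 21/1
  p_1/q_1 = 64/3
  p_2/q_2 = 2709/127
  p_3/q_3 = 8191/384
  p_4/q_4 = 346731/16255
q_3 = 384 ≤ 1018 < 16255 = q_4, so the answer is 8191/384.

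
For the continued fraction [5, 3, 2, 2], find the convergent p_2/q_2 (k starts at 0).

Using pₖ = aₖpₖ₋₁ + pₖ₋₂, qₖ = aₖqₖ₋₁ + qₖ₋₂ (with p₋₁=1, p₋₂=0, q₋₁=0, q₋₂=1):
  k=0: a=5, p=5, q=1
  k=1: a=3, p=16, q=3
  k=2: a=2, p=37, q=7

37/7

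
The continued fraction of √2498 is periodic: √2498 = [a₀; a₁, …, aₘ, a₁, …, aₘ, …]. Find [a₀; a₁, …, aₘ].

a₀ = ⌊√2498⌋ = 49.
With m₀=0, d₀=1 and mₖ₊₁ = dₖaₖ − mₖ, dₖ₊₁ = (n − mₖ₊₁²)/dₖ, aₖ₊₁ = ⌊(a₀+mₖ₊₁)/dₖ₊₁⌋:
  k=1: m=49, d=97, a=1
  k=2: m=48, d=2, a=48
  k=3: m=48, d=97, a=1
  k=4: m=49, d=1, a=98
d=1 and a=2a₀=98 at k=4, so the next step gives (m, d) = (49, 97) again — its k=1 value — and the period has length 4.

[49; 1, 48, 1, 98]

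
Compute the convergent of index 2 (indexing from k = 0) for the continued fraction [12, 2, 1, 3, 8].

37/3

Using pₖ = aₖpₖ₋₁ + pₖ₋₂, qₖ = aₖqₖ₋₁ + qₖ₋₂ (with p₋₁=1, p₋₂=0, q₋₁=0, q₋₂=1):
  k=0: a=12, p=12, q=1
  k=1: a=2, p=25, q=2
  k=2: a=1, p=37, q=3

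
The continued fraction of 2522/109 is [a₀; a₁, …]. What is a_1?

7

2522 = 23·109 + 15   →  a_0 = 23
109 = 7·15 + 4   →  a_1 = 7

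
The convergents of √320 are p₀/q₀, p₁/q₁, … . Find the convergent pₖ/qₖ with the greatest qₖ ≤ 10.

√320 = [17; 1, 7, 1, 34, …] (period length 4).
Convergents:
  p_0/q_0 = 17/1
  p_1/q_1 = 18/1
  p_2/q_2 = 143/8
  p_3/q_3 = 161/9
  p_4/q_4 = 5617/314
q_3 = 9 ≤ 10 < 314 = q_4, so the answer is 161/9.

161/9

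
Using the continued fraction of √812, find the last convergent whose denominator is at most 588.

6497/228

√812 = [28; 2, 56, …] (period length 2).
Convergents:
  p_0/q_0 = 28/1
  p_1/q_1 = 57/2
  p_2/q_2 = 3220/113
  p_3/q_3 = 6497/228
  p_4/q_4 = 367052/12881
q_3 = 228 ≤ 588 < 12881 = q_4, so the answer is 6497/228.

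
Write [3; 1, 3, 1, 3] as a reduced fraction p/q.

72/19

Using pₖ = aₖpₖ₋₁ + pₖ₋₂ and qₖ = aₖqₖ₋₁ + qₖ₋₂:
  k=0: a=3, p=3, q=1
  k=1: a=1, p=4, q=1
  k=2: a=3, p=15, q=4
  k=3: a=1, p=19, q=5
  k=4: a=3, p=72, q=19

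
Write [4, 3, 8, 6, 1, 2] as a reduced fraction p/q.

Fold from the inside: start with 2/1.
  1 + 1/2 = 3/2
  6 + 2/3 = 20/3
  8 + 3/20 = 163/20
  3 + 20/163 = 509/163
  4 + 163/509 = 2199/509

2199/509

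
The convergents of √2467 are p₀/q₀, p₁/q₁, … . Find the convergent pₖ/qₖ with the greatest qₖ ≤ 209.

√2467 = [49; 1, 2, 49, 2, 1, 98, …] (period length 6).
Convergents:
  p_0/q_0 = 49/1
  p_1/q_1 = 50/1
  p_2/q_2 = 149/3
  p_3/q_3 = 7351/148
  p_4/q_4 = 14851/299
q_3 = 148 ≤ 209 < 299 = q_4, so the answer is 7351/148.

7351/148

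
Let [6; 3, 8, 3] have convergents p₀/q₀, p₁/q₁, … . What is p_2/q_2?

158/25

Using pₖ = aₖpₖ₋₁ + pₖ₋₂, qₖ = aₖqₖ₋₁ + qₖ₋₂ (with p₋₁=1, p₋₂=0, q₋₁=0, q₋₂=1):
  k=0: a=6, p=6, q=1
  k=1: a=3, p=19, q=3
  k=2: a=8, p=158, q=25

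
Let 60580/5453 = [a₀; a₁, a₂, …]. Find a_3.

2

60580 = 11·5453 + 597   →  a_0 = 11
5453 = 9·597 + 80   →  a_1 = 9
597 = 7·80 + 37   →  a_2 = 7
80 = 2·37 + 6   →  a_3 = 2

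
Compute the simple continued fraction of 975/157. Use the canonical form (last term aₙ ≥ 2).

975 = 6×157 + 33
157 = 4×33 + 25
33 = 1×25 + 8
25 = 3×8 + 1
8 = 8×1 + 0  (stop)
So 975/157 = [6; 4, 1, 3, 8].

[6; 4, 1, 3, 8]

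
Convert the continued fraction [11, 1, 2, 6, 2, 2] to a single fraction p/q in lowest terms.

1180/101

Using pₖ = aₖpₖ₋₁ + pₖ₋₂ and qₖ = aₖqₖ₋₁ + qₖ₋₂:
  k=0: a=11, p=11, q=1
  k=1: a=1, p=12, q=1
  k=2: a=2, p=35, q=3
  k=3: a=6, p=222, q=19
  k=4: a=2, p=479, q=41
  k=5: a=2, p=1180, q=101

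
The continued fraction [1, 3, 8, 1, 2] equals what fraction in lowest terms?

Fold from the inside: start with 2/1.
  1 + 1/2 = 3/2
  8 + 2/3 = 26/3
  3 + 3/26 = 81/26
  1 + 26/81 = 107/81

107/81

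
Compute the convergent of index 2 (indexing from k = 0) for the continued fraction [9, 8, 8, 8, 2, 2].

593/65

Using pₖ = aₖpₖ₋₁ + pₖ₋₂, qₖ = aₖqₖ₋₁ + qₖ₋₂ (with p₋₁=1, p₋₂=0, q₋₁=0, q₋₂=1):
  k=0: a=9, p=9, q=1
  k=1: a=8, p=73, q=8
  k=2: a=8, p=593, q=65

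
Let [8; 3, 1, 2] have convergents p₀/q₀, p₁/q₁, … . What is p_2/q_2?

33/4

Using pₖ = aₖpₖ₋₁ + pₖ₋₂, qₖ = aₖqₖ₋₁ + qₖ₋₂ (with p₋₁=1, p₋₂=0, q₋₁=0, q₋₂=1):
  k=0: a=8, p=8, q=1
  k=1: a=3, p=25, q=3
  k=2: a=1, p=33, q=4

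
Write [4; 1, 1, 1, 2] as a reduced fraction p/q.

Fold from the inside: start with 2/1.
  1 + 1/2 = 3/2
  1 + 2/3 = 5/3
  1 + 3/5 = 8/5
  4 + 5/8 = 37/8

37/8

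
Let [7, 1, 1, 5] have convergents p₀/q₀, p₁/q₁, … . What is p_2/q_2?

15/2

Using pₖ = aₖpₖ₋₁ + pₖ₋₂, qₖ = aₖqₖ₋₁ + qₖ₋₂ (with p₋₁=1, p₋₂=0, q₋₁=0, q₋₂=1):
  k=0: a=7, p=7, q=1
  k=1: a=1, p=8, q=1
  k=2: a=1, p=15, q=2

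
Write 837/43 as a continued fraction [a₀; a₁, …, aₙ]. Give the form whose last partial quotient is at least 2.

837 = 19*43 + 20
43 = 2*20 + 3
20 = 6*3 + 2
3 = 1*2 + 1
2 = 2*1 + 0  (stop)
So 837/43 = [19; 2, 6, 1, 2].

[19; 2, 6, 1, 2]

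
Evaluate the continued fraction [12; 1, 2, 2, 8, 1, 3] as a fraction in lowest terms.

Fold from the inside: start with 3/1.
  1 + 1/3 = 4/3
  8 + 3/4 = 35/4
  2 + 4/35 = 74/35
  2 + 35/74 = 183/74
  1 + 74/183 = 257/183
  12 + 183/257 = 3267/257

3267/257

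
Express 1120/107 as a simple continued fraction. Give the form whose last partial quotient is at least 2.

[10; 2, 7, 7]

1120 = 10×107 + 50
107 = 2×50 + 7
50 = 7×7 + 1
7 = 7×1 + 0  (stop)
So 1120/107 = [10; 2, 7, 7].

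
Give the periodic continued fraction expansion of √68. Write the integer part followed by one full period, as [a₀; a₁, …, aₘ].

[8; 4, 16]

a₀ = ⌊√68⌋ = 8.
With m₀=0, d₀=1 and mₖ₊₁ = dₖaₖ − mₖ, dₖ₊₁ = (n − mₖ₊₁²)/dₖ, aₖ₊₁ = ⌊(a₀+mₖ₊₁)/dₖ₊₁⌋:
  k=1: m=8, d=4, a=4
  k=2: m=8, d=1, a=16
d=1 and a=2a₀=16 at k=2, so the next step gives (m, d) = (8, 4) again — its k=1 value — and the period has length 2.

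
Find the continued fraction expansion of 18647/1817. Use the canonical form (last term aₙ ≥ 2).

[10; 3, 1, 4, 4, 7, 3]

18647 = 10*1817 + 477
1817 = 3*477 + 386
477 = 1*386 + 91
386 = 4*91 + 22
91 = 4*22 + 3
22 = 7*3 + 1
3 = 3*1 + 0  (stop)
So 18647/1817 = [10; 3, 1, 4, 4, 7, 3].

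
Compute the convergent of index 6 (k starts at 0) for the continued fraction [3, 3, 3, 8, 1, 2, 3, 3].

Using pₖ = aₖpₖ₋₁ + pₖ₋₂, qₖ = aₖqₖ₋₁ + qₖ₋₂ (with p₋₁=1, p₋₂=0, q₋₁=0, q₋₂=1):
  k=0: a=3, p=3, q=1
  k=1: a=3, p=10, q=3
  k=2: a=3, p=33, q=10
  k=3: a=8, p=274, q=83
  k=4: a=1, p=307, q=93
  k=5: a=2, p=888, q=269
  k=6: a=3, p=2971, q=900

2971/900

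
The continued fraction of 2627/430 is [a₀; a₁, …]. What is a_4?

2627 = 6·430 + 47   →  a_0 = 6
430 = 9·47 + 7   →  a_1 = 9
47 = 6·7 + 5   →  a_2 = 6
7 = 1·5 + 2   →  a_3 = 1
5 = 2·2 + 1   →  a_4 = 2

2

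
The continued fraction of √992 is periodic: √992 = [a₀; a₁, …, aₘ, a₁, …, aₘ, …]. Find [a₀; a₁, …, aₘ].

[31; 2, 62]

a₀ = ⌊√992⌋ = 31.
With m₀=0, d₀=1 and mₖ₊₁ = dₖaₖ − mₖ, dₖ₊₁ = (n − mₖ₊₁²)/dₖ, aₖ₊₁ = ⌊(a₀+mₖ₊₁)/dₖ₊₁⌋:
  k=1: m=31, d=31, a=2
  k=2: m=31, d=1, a=62
d=1 and a=2a₀=62 at k=2, so the next step gives (m, d) = (31, 31) again — its k=1 value — and the period has length 2.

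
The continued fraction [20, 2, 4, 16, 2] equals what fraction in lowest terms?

Using pₖ = aₖpₖ₋₁ + pₖ₋₂ and qₖ = aₖqₖ₋₁ + qₖ₋₂:
  k=0: a=20, p=20, q=1
  k=1: a=2, p=41, q=2
  k=2: a=4, p=184, q=9
  k=3: a=16, p=2985, q=146
  k=4: a=2, p=6154, q=301

6154/301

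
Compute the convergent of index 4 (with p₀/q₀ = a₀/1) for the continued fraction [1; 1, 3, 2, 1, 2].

Using pₖ = aₖpₖ₋₁ + pₖ₋₂, qₖ = aₖqₖ₋₁ + qₖ₋₂ (with p₋₁=1, p₋₂=0, q₋₁=0, q₋₂=1):
  k=0: a=1, p=1, q=1
  k=1: a=1, p=2, q=1
  k=2: a=3, p=7, q=4
  k=3: a=2, p=16, q=9
  k=4: a=1, p=23, q=13

23/13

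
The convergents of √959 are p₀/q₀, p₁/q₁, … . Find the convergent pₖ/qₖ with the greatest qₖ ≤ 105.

960/31

√959 = [30; 1, 29, 1, 60, …] (period length 4).
Convergents:
  p_0/q_0 = 30/1
  p_1/q_1 = 31/1
  p_2/q_2 = 929/30
  p_3/q_3 = 960/31
  p_4/q_4 = 58529/1890
q_3 = 31 ≤ 105 < 1890 = q_4, so the answer is 960/31.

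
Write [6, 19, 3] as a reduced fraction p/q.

Using pₖ = aₖpₖ₋₁ + pₖ₋₂ and qₖ = aₖqₖ₋₁ + qₖ₋₂:
  k=0: a=6, p=6, q=1
  k=1: a=19, p=115, q=19
  k=2: a=3, p=351, q=58

351/58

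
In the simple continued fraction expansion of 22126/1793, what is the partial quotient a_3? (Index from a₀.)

15

22126 = 12·1793 + 610   →  a_0 = 12
1793 = 2·610 + 573   →  a_1 = 2
610 = 1·573 + 37   →  a_2 = 1
573 = 15·37 + 18   →  a_3 = 15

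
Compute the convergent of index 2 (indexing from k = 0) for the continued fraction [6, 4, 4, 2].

Using pₖ = aₖpₖ₋₁ + pₖ₋₂, qₖ = aₖqₖ₋₁ + qₖ₋₂ (with p₋₁=1, p₋₂=0, q₋₁=0, q₋₂=1):
  k=0: a=6, p=6, q=1
  k=1: a=4, p=25, q=4
  k=2: a=4, p=106, q=17

106/17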